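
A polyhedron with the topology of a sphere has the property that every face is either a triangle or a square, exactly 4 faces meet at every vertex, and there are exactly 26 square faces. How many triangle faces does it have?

8

Let x be the number of triangles; then F = 26 + x.
Edge–face incidences: 2E = 4·26 + 3·x = 104 + 3x.
Every vertex has degree 4, so 4V = 2E.
Euler: V − E + F = 2 ⇒ (2E)/4 − E + (26 + x) = 2.
Multiply by 8: 2·(2E) − 4·(2E) + 8·(26 + x) = 16, i.e. 208 + 8x − 2·(104 + 3x) = 16.
Collecting terms: 2x = 16, so x = 8.
Then 2E = 104 + 3·8 = 128, so E = 64, V = 2E/4 = 32, F = 26 + 8 = 34.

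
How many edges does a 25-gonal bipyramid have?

A bipyramid over an n-gon has 2n triangular faces and n + 2 vertices: V = 25 + 2 = 27, E = 3·25 = 75, F = 2·25 = 50.

75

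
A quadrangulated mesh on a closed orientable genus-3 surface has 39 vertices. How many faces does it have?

43

χ = 2 − 2·3 = -4, and every face is a square so 4F = 2E.
V − E + F = -4 with E = 4F/2 gives 39 − (4/2 − 1)·F = -4, so F = 43 and E = 86.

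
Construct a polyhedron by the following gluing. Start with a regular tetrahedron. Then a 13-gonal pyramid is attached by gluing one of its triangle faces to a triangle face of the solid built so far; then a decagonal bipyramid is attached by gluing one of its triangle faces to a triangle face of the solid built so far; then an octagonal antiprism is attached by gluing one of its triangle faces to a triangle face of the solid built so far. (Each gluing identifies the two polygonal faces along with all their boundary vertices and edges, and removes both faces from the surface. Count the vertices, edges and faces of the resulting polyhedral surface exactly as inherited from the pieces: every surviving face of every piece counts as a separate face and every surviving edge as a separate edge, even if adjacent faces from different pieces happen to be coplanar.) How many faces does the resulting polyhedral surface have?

A regular tetrahedron: V=4, E=6, F=4.
Attach a 13-gonal pyramid (V=14, E=26, F=14) along a 3-gon: merge 3 vertices and 3 edges, delete both glued faces → V=15, E=29, F=16.
Attach a decagonal bipyramid (V=12, E=30, F=20) along a 3-gon: merge 3 vertices and 3 edges, delete both glued faces → V=24, E=56, F=34.
Attach an octagonal antiprism (V=16, E=32, F=18) along a 3-gon: merge 3 vertices and 3 edges, delete both glued faces → V=37, E=85, F=50.
Check: V − E + F = 37 − 85 + 50 = 2.

50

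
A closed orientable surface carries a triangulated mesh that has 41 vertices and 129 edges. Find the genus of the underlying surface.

Every face is a triangle and each edge borders two faces, so 3F = 2·129, giving F = 86.
χ = V − E + F = 41 − 129 + 86 = -2.
For a closed orientable surface χ = 2 − 2g, so g = (2 − (-2))/2 = 2.

2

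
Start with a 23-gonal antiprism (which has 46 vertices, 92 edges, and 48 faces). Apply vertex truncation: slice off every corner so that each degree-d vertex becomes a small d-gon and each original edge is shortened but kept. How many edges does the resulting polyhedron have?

Truncation replaces each original edge-end by a new vertex, so V′ = 2E = 184.
Each original edge survives, and each old vertex of degree d contributes d new edges; summing degrees gives Σd = 2E, so E′ = E + 2E = 3E = 276.
Each original face survives and each original vertex becomes one new face: F′ = F + V = 94.

276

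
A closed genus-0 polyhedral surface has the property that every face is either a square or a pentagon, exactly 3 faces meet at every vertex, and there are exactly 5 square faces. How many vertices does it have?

Let x be the number of pentagons; then F = 5 + x.
Edge–face incidences: 2E = 4·5 + 5·x = 20 + 5x.
Every vertex has degree 3, so 3V = 2E.
Euler: V − E + F = 2 ⇒ (2E)/3 − E + (5 + x) = 2.
Multiply by 6: 2·(2E) − 3·(2E) + 6·(5 + x) = 12, i.e. 30 + 6x − (20 + 5x) = 12.
Collecting terms: x + 10 = 12, so x = 2.
Then 2E = 20 + 5·2 = 30, so E = 15, V = 2E/3 = 10, F = 5 + 2 = 7.

10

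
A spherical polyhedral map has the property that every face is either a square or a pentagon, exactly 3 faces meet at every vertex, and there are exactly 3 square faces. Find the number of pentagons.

Let x be the number of pentagons; then F = 3 + x.
Edge–face incidences: 2E = 4·3 + 5·x = 12 + 5x.
Every vertex has degree 3, so 3V = 2E.
Euler: V − E + F = 2 ⇒ (2E)/3 − E + (3 + x) = 2.
Multiply by 6: 2·(2E) − 3·(2E) + 6·(3 + x) = 12, i.e. 18 + 6x − (12 + 5x) = 12.
Collecting terms: x + 6 = 12, so x = 6.
Then 2E = 12 + 5·6 = 42, so E = 21, V = 2E/3 = 14, F = 3 + 6 = 9.

6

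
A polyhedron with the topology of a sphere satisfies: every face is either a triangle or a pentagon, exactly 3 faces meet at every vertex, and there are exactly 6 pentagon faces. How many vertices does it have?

Let x be the number of triangles; then F = 6 + x.
Edge–face incidences: 2E = 5·6 + 3·x = 30 + 3x.
Every vertex has degree 3, so 3V = 2E.
Euler: V − E + F = 2 ⇒ (2E)/3 − E + (6 + x) = 2.
Multiply by 6: 2·(2E) − 3·(2E) + 6·(6 + x) = 12, i.e. 36 + 6x − (30 + 3x) = 12.
Collecting terms: 3x + 6 = 12, so 3x = 6, so x = 2.
Then 2E = 30 + 3·2 = 36, so E = 18, V = 2E/3 = 12, F = 6 + 2 = 8.

12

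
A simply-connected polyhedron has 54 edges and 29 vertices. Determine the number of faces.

Here V − E + F = 2.
F = 2 − V + E = 2 − 29 + 54 = 27.

27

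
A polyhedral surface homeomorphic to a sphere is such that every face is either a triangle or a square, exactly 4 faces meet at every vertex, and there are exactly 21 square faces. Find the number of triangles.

8

Let x be the number of triangles; then F = 21 + x.
Edge–face incidences: 2E = 4·21 + 3·x = 84 + 3x.
Every vertex has degree 4, so 4V = 2E.
Euler: V − E + F = 2 ⇒ (2E)/4 − E + (21 + x) = 2.
Multiply by 8: 2·(2E) − 4·(2E) + 8·(21 + x) = 16, i.e. 168 + 8x − 2·(84 + 3x) = 16.
Collecting terms: 2x = 16, so x = 8.
Then 2E = 84 + 3·8 = 108, so E = 54, V = 2E/4 = 27, F = 21 + 8 = 29.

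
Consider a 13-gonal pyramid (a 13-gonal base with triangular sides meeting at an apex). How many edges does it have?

A pyramid on an n-gon base has one n-gon and n triangles: V = 13 + 1 = 14, E = 2·13 = 26, F = 13 + 1 = 14.

26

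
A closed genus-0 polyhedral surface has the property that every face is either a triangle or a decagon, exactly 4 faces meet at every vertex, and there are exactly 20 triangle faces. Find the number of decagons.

2

Let x be the number of decagons; then F = 20 + x.
Edge–face incidences: 2E = 3·20 + 10·x = 60 + 10x.
Every vertex has degree 4, so 4V = 2E.
Euler: V − E + F = 2 ⇒ (2E)/4 − E + (20 + x) = 2.
Multiply by 8: 2·(2E) − 4·(2E) + 8·(20 + x) = 16, i.e. 160 + 8x − 2·(60 + 10x) = 16.
Collecting terms: −12x + 40 = 16, so −12x = −24, so x = 2.
Then 2E = 60 + 10·2 = 80, so E = 40, V = 2E/4 = 20, F = 20 + 2 = 22.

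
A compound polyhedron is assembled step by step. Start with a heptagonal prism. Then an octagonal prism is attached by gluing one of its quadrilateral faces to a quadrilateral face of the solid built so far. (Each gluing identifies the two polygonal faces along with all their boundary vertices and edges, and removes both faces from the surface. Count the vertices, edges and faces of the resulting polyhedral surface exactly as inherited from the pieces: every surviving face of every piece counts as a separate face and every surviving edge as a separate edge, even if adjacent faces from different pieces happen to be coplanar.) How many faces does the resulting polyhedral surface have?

17

A heptagonal prism: V=14, E=21, F=9.
Attach an octagonal prism (V=16, E=24, F=10) along a 4-gon: merge 4 vertices and 4 edges, delete both glued faces → V=26, E=41, F=17.
Check: V − E + F = 26 − 41 + 17 = 2.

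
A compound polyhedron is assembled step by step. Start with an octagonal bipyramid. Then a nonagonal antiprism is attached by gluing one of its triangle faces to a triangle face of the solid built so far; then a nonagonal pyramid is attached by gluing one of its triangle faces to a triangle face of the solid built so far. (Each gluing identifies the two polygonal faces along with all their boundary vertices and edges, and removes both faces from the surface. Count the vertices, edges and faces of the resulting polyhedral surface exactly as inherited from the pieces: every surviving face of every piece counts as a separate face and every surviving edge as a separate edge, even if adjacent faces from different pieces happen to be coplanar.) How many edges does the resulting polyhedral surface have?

An octagonal bipyramid: V=10, E=24, F=16.
Attach a nonagonal antiprism (V=18, E=36, F=20) along a 3-gon: merge 3 vertices and 3 edges, delete both glued faces → V=25, E=57, F=34.
Attach a nonagonal pyramid (V=10, E=18, F=10) along a 3-gon: merge 3 vertices and 3 edges, delete both glued faces → V=32, E=72, F=42.
Check: V − E + F = 32 − 72 + 42 = 2.

72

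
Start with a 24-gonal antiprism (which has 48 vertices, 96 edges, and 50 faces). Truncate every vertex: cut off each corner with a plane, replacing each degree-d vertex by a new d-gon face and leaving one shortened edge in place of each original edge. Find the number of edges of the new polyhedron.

288

Truncation replaces each original edge-end by a new vertex, so V′ = 2E = 192.
Each original edge survives, and each old vertex of degree d contributes d new edges; summing degrees gives Σd = 2E, so E′ = E + 2E = 3E = 288.
Each original face survives and each original vertex becomes one new face: F′ = F + V = 98.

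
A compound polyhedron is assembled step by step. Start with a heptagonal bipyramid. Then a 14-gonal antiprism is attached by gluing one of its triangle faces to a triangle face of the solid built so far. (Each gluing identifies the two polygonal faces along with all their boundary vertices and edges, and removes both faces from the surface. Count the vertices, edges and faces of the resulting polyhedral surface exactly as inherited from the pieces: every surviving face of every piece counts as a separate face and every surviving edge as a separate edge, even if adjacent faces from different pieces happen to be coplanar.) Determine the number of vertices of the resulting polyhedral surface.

34

A heptagonal bipyramid: V=9, E=21, F=14.
Attach a 14-gonal antiprism (V=28, E=56, F=30) along a 3-gon: merge 3 vertices and 3 edges, delete both glued faces → V=34, E=74, F=42.
Check: V − E + F = 34 − 74 + 42 = 2.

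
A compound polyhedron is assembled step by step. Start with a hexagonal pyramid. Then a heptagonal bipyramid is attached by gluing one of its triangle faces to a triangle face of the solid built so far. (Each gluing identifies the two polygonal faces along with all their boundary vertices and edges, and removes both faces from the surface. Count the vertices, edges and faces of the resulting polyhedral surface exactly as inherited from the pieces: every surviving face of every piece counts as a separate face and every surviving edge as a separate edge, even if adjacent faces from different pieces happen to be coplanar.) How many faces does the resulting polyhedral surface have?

A hexagonal pyramid: V=7, E=12, F=7.
Attach a heptagonal bipyramid (V=9, E=21, F=14) along a 3-gon: merge 3 vertices and 3 edges, delete both glued faces → V=13, E=30, F=19.
Check: V − E + F = 13 − 30 + 19 = 2.

19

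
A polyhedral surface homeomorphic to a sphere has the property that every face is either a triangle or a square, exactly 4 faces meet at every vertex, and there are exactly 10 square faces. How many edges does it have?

Let x be the number of triangles; then F = 10 + x.
Edge–face incidences: 2E = 4·10 + 3·x = 40 + 3x.
Every vertex has degree 4, so 4V = 2E.
Euler: V − E + F = 2 ⇒ (2E)/4 − E + (10 + x) = 2.
Multiply by 8: 2·(2E) − 4·(2E) + 8·(10 + x) = 16, i.e. 80 + 8x − 2·(40 + 3x) = 16.
Collecting terms: 2x = 16, so x = 8.
Then 2E = 40 + 3·8 = 64, so E = 32, V = 2E/4 = 16, F = 10 + 8 = 18.

32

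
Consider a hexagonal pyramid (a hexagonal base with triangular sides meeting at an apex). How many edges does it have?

A pyramid on an n-gon base has one n-gon and n triangles: V = 6 + 1 = 7, E = 2·6 = 12, F = 6 + 1 = 7.

12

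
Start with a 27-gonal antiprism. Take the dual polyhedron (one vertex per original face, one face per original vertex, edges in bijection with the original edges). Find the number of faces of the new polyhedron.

54

The base solid has V = 54, E = 108, F = 56.
The dual swaps V and F and preserves E: V′ = F = 56, E′ = E = 108, F′ = V = 54.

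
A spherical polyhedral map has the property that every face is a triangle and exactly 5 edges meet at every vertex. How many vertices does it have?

Each face has 3 edges and each edge borders two faces, so 2E = 3F.
Each vertex has degree 5, so 5V = 2E and hence V = 3F/5.
Euler: V − E + F = 2 ⇒ (3F/5) − (3F/2) + F = 2.
Multiply by 10: (6 − 15 + 10)F = 20, i.e. 1F = 20.
So F = 20, E = 3·20/2 = 30, V = 3·20/5 = 12.

12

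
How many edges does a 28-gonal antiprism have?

112

An antiprism on an n-gon has two n-gon caps and 2n triangles: V = 2·28 = 56, E = 4·28 = 112, F = 2·28 + 2 = 58.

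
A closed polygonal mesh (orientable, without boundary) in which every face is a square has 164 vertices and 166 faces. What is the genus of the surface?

2

Every face is a square, so 2E = 4·166 = 664, giving E = 332.
χ = V − E + F = 164 − 332 + 166 = -2.
For a closed orientable surface χ = 2 − 2g, so g = (2 − (-2))/2 = 2.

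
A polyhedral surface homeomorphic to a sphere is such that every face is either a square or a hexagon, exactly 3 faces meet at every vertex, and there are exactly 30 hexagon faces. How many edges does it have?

Let x be the number of squares; then F = 30 + x.
Edge–face incidences: 2E = 6·30 + 4·x = 180 + 4x.
Every vertex has degree 3, so 3V = 2E.
Euler: V − E + F = 2 ⇒ (2E)/3 − E + (30 + x) = 2.
Multiply by 6: 2·(2E) − 3·(2E) + 6·(30 + x) = 12, i.e. 180 + 6x − (180 + 4x) = 12.
Collecting terms: 2x = 12, so x = 6.
Then 2E = 180 + 4·6 = 204, so E = 102, V = 2E/3 = 68, F = 30 + 6 = 36.

102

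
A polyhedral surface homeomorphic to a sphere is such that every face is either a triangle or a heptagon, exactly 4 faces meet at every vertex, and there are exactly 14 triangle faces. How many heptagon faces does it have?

2

Let x be the number of heptagons; then F = 14 + x.
Edge–face incidences: 2E = 3·14 + 7·x = 42 + 7x.
Every vertex has degree 4, so 4V = 2E.
Euler: V − E + F = 2 ⇒ (2E)/4 − E + (14 + x) = 2.
Multiply by 8: 2·(2E) − 4·(2E) + 8·(14 + x) = 16, i.e. 112 + 8x − 2·(42 + 7x) = 16.
Collecting terms: −6x + 28 = 16, so −6x = −12, so x = 2.
Then 2E = 42 + 7·2 = 56, so E = 28, V = 2E/4 = 14, F = 14 + 2 = 16.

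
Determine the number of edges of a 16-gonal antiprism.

64

An antiprism on an n-gon has two n-gon caps and 2n triangles: V = 2·16 = 32, E = 4·16 = 64, F = 2·16 + 2 = 34.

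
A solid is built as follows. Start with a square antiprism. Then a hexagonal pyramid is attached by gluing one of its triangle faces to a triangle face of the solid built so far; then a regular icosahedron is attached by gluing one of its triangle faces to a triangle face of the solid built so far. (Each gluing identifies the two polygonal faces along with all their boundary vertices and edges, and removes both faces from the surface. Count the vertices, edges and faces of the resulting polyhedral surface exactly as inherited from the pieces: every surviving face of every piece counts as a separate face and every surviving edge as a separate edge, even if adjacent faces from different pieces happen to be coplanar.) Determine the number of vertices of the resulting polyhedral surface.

A square antiprism: V=8, E=16, F=10.
Attach a hexagonal pyramid (V=7, E=12, F=7) along a 3-gon: merge 3 vertices and 3 edges, delete both glued faces → V=12, E=25, F=15.
Attach a regular icosahedron (V=12, E=30, F=20) along a 3-gon: merge 3 vertices and 3 edges, delete both glued faces → V=21, E=52, F=33.
Check: V − E + F = 21 − 52 + 33 = 2.

21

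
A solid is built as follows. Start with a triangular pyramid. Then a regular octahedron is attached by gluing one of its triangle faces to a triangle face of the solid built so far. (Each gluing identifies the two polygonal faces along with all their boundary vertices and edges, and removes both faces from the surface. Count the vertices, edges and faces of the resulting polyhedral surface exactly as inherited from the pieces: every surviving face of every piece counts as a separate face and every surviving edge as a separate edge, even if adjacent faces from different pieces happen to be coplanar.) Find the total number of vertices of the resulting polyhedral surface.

A triangular pyramid: V=4, E=6, F=4.
Attach a regular octahedron (V=6, E=12, F=8) along a 3-gon: merge 3 vertices and 3 edges, delete both glued faces → V=7, E=15, F=10.
Check: V − E + F = 7 − 15 + 10 = 2.

7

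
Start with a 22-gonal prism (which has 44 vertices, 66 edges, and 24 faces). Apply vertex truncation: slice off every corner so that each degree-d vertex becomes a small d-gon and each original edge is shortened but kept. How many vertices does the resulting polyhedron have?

132

Truncation replaces each original edge-end by a new vertex, so V′ = 2E = 132.
Each original edge survives, and each old vertex of degree d contributes d new edges; summing degrees gives Σd = 2E, so E′ = E + 2E = 3E = 198.
Each original face survives and each original vertex becomes one new face: F′ = F + V = 68.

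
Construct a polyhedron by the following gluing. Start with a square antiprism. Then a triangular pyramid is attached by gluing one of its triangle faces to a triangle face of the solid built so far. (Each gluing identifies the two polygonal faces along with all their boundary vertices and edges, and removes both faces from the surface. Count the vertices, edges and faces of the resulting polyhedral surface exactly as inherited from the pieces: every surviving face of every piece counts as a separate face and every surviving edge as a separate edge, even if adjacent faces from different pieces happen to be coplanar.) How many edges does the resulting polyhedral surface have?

19

A square antiprism: V=8, E=16, F=10.
Attach a triangular pyramid (V=4, E=6, F=4) along a 3-gon: merge 3 vertices and 3 edges, delete both glued faces → V=9, E=19, F=12.
Check: V − E + F = 9 − 19 + 12 = 2.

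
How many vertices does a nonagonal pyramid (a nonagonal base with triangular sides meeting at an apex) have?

A pyramid on an n-gon base has one n-gon and n triangles: V = 9 + 1 = 10, E = 2·9 = 18, F = 9 + 1 = 10.

10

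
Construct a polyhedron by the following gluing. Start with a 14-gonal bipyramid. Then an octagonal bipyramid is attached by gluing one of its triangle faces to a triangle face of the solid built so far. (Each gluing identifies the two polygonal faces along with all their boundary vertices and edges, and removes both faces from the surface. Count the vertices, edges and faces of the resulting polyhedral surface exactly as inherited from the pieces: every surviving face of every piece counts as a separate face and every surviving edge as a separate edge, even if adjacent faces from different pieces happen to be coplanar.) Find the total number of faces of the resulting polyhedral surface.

42

A 14-gonal bipyramid: V=16, E=42, F=28.
Attach an octagonal bipyramid (V=10, E=24, F=16) along a 3-gon: merge 3 vertices and 3 edges, delete both glued faces → V=23, E=63, F=42.
Check: V − E + F = 23 − 63 + 42 = 2.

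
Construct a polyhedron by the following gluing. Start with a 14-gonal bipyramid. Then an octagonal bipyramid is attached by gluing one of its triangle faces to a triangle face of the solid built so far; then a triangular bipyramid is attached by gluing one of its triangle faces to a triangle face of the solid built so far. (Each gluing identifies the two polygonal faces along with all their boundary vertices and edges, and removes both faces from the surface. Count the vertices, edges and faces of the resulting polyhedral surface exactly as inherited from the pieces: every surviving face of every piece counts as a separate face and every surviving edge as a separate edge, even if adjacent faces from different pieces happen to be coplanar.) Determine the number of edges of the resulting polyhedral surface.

A 14-gonal bipyramid: V=16, E=42, F=28.
Attach an octagonal bipyramid (V=10, E=24, F=16) along a 3-gon: merge 3 vertices and 3 edges, delete both glued faces → V=23, E=63, F=42.
Attach a triangular bipyramid (V=5, E=9, F=6) along a 3-gon: merge 3 vertices and 3 edges, delete both glued faces → V=25, E=69, F=46.
Check: V − E + F = 25 − 69 + 46 = 2.

69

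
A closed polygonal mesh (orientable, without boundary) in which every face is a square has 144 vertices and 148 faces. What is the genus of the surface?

3

Every face is a square, so 2E = 4·148 = 592, giving E = 296.
χ = V − E + F = 144 − 296 + 148 = -4.
For a closed orientable surface χ = 2 − 2g, so g = (2 − (-4))/2 = 3.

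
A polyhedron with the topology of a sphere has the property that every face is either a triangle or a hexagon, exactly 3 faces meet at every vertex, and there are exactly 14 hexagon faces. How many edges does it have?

48

Let x be the number of triangles; then F = 14 + x.
Edge–face incidences: 2E = 6·14 + 3·x = 84 + 3x.
Every vertex has degree 3, so 3V = 2E.
Euler: V − E + F = 2 ⇒ (2E)/3 − E + (14 + x) = 2.
Multiply by 6: 2·(2E) − 3·(2E) + 6·(14 + x) = 12, i.e. 84 + 6x − (84 + 3x) = 12.
Collecting terms: 3x = 12, so x = 4.
Then 2E = 84 + 3·4 = 96, so E = 48, V = 2E/3 = 32, F = 14 + 4 = 18.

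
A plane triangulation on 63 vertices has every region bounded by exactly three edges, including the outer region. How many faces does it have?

In a plane triangulation 3F = 2E and V − E + F = 2, so F = 2V − 4 = 2·63 − 4 = 122.

122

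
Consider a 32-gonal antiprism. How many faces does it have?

An antiprism on an n-gon has two n-gon caps and 2n triangles: V = 2·32 = 64, E = 4·32 = 128, F = 2·32 + 2 = 66.
Check: V − E + F = 64 − 128 + 66 = 2.

66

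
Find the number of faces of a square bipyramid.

A bipyramid over an n-gon has 2n triangular faces and n + 2 vertices: V = 4 + 2 = 6, E = 3·4 = 12, F = 2·4 = 8.

8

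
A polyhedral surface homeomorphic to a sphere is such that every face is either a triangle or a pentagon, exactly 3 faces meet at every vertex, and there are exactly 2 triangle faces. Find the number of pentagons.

Let x be the number of pentagons; then F = 2 + x.
Edge–face incidences: 2E = 3·2 + 5·x = 6 + 5x.
Every vertex has degree 3, so 3V = 2E.
Euler: V − E + F = 2 ⇒ (2E)/3 − E + (2 + x) = 2.
Multiply by 6: 2·(2E) − 3·(2E) + 6·(2 + x) = 12, i.e. 12 + 6x − (6 + 5x) = 12.
Collecting terms: x + 6 = 12, so x = 6.
Then 2E = 6 + 5·6 = 36, so E = 18, V = 2E/3 = 12, F = 2 + 6 = 8.

6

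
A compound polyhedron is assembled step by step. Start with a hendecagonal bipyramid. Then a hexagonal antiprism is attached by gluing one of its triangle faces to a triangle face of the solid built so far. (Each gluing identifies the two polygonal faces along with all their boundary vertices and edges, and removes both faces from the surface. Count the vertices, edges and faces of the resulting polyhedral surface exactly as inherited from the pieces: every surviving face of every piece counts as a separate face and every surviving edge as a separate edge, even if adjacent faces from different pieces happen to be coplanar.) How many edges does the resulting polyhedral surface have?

54

A hendecagonal bipyramid: V=13, E=33, F=22.
Attach a hexagonal antiprism (V=12, E=24, F=14) along a 3-gon: merge 3 vertices and 3 edges, delete both glued faces → V=22, E=54, F=34.
Check: V − E + F = 22 − 54 + 34 = 2.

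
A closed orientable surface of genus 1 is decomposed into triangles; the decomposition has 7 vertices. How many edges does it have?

21

χ = 2 − 2·1 = 0, and every face is a triangle so 3F = 2E.
V − E + F = 0 with E = 3F/2 gives 7 − (3/2 − 1)·F = 0, so F = 14 and E = 21.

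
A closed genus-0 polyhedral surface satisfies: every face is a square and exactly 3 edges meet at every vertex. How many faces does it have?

6

Each face has 4 edges and each edge borders two faces, so 2E = 4F.
Each vertex has degree 3, so 3V = 2E and hence V = 4F/3.
Euler: V − E + F = 2 ⇒ (4F/3) − (4F/2) + F = 2.
Multiply by 6: (8 − 12 + 6)F = 12, i.e. 2F = 12.
So F = 6, E = 4·6/2 = 12, V = 4·6/3 = 8.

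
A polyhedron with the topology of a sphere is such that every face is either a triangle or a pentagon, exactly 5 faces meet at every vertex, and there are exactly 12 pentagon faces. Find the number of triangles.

80

Let x be the number of triangles; then F = 12 + x.
Edge–face incidences: 2E = 5·12 + 3·x = 60 + 3x.
Every vertex has degree 5, so 5V = 2E.
Euler: V − E + F = 2 ⇒ (2E)/5 − E + (12 + x) = 2.
Multiply by 10: 2·(2E) − 5·(2E) + 10·(12 + x) = 20, i.e. 120 + 10x − 3·(60 + 3x) = 20.
Collecting terms: x − 60 = 20, so x = 80.
Then 2E = 60 + 3·80 = 300, so E = 150, V = 2E/5 = 60, F = 12 + 80 = 92.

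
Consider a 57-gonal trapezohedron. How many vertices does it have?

116

The n-trapezohedron (dual of the n-antiprism) has V = 2·57 + 2 = 116, E = 4·57 = 228, F = 2·57 = 114.
Check: V − E + F = 116 − 228 + 114 = 2.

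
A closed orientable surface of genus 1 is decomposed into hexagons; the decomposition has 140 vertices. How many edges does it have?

210

χ = 2 − 2·1 = 0, and every face is a hexagon so 6F = 2E.
V − E + F = 0 with E = 6F/2 gives 140 − (6/2 − 1)·F = 0, so F = 70 and E = 210.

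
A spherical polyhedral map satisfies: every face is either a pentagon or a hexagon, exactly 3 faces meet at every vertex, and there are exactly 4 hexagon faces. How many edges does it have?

42

Let x be the number of pentagons; then F = 4 + x.
Edge–face incidences: 2E = 6·4 + 5·x = 24 + 5x.
Every vertex has degree 3, so 3V = 2E.
Euler: V − E + F = 2 ⇒ (2E)/3 − E + (4 + x) = 2.
Multiply by 6: 2·(2E) − 3·(2E) + 6·(4 + x) = 12, i.e. 24 + 6x − (24 + 5x) = 12.
Collecting terms: x = 12.
Then 2E = 24 + 5·12 = 84, so E = 42, V = 2E/3 = 28, F = 4 + 12 = 16.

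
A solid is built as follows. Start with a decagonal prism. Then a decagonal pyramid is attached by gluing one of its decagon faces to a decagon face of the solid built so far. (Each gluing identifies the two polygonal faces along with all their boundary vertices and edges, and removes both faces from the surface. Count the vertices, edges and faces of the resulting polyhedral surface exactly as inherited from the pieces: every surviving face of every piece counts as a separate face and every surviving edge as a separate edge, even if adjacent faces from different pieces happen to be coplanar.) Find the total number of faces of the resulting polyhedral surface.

A decagonal prism: V=20, E=30, F=12.
Attach a decagonal pyramid (V=11, E=20, F=11) along a 10-gon: merge 10 vertices and 10 edges, delete both glued faces → V=21, E=40, F=21.
Check: V − E + F = 21 − 40 + 21 = 2.

21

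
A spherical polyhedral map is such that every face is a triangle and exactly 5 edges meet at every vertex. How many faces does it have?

20

Each face has 3 edges and each edge borders two faces, so 2E = 3F.
Each vertex has degree 5, so 5V = 2E and hence V = 3F/5.
Euler: V − E + F = 2 ⇒ (3F/5) − (3F/2) + F = 2.
Multiply by 10: (6 − 15 + 10)F = 20, i.e. 1F = 20.
So F = 20, E = 3·20/2 = 30, V = 3·20/5 = 12.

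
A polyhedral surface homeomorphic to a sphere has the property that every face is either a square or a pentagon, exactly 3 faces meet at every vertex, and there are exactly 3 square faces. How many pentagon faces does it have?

Let x be the number of pentagons; then F = 3 + x.
Edge–face incidences: 2E = 4·3 + 5·x = 12 + 5x.
Every vertex has degree 3, so 3V = 2E.
Euler: V − E + F = 2 ⇒ (2E)/3 − E + (3 + x) = 2.
Multiply by 6: 2·(2E) − 3·(2E) + 6·(3 + x) = 12, i.e. 18 + 6x − (12 + 5x) = 12.
Collecting terms: x + 6 = 12, so x = 6.
Then 2E = 12 + 5·6 = 42, so E = 21, V = 2E/3 = 14, F = 3 + 6 = 9.

6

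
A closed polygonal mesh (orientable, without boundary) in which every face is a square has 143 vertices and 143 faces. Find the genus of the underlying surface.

1

Every face is a square, so 2E = 4·143 = 572, giving E = 286.
χ = V − E + F = 143 − 286 + 143 = 0.
For a closed orientable surface χ = 2 − 2g, so g = (2 − (0))/2 = 1.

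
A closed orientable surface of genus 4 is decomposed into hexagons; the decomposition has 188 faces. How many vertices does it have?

χ = 2 − 2·4 = -6, and every face is a hexagon so 6F = 2E.
E = 6·188/2 = 564. Then V = -6 + E − F = -6 + 564 − 188 = 370.

370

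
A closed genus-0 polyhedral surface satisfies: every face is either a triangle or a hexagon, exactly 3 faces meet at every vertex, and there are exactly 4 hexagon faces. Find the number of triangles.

Let x be the number of triangles; then F = 4 + x.
Edge–face incidences: 2E = 6·4 + 3·x = 24 + 3x.
Every vertex has degree 3, so 3V = 2E.
Euler: V − E + F = 2 ⇒ (2E)/3 − E + (4 + x) = 2.
Multiply by 6: 2·(2E) − 3·(2E) + 6·(4 + x) = 12, i.e. 24 + 6x − (24 + 3x) = 12.
Collecting terms: 3x = 12, so x = 4.
Then 2E = 24 + 3·4 = 36, so E = 18, V = 2E/3 = 12, F = 4 + 4 = 8.

4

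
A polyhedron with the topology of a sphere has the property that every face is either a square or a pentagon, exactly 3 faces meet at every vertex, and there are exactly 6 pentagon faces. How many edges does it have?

21

Let x be the number of squares; then F = 6 + x.
Edge–face incidences: 2E = 5·6 + 4·x = 30 + 4x.
Every vertex has degree 3, so 3V = 2E.
Euler: V − E + F = 2 ⇒ (2E)/3 − E + (6 + x) = 2.
Multiply by 6: 2·(2E) − 3·(2E) + 6·(6 + x) = 12, i.e. 36 + 6x − (30 + 4x) = 12.
Collecting terms: 2x + 6 = 12, so 2x = 6, so x = 3.
Then 2E = 30 + 4·3 = 42, so E = 21, V = 2E/3 = 14, F = 6 + 3 = 9.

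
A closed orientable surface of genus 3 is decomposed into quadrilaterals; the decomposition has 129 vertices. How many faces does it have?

133

χ = 2 − 2·3 = -4, and every face is a square so 4F = 2E.
V − E + F = -4 with E = 4F/2 gives 129 − (4/2 − 1)·F = -4, so F = 133 and E = 266.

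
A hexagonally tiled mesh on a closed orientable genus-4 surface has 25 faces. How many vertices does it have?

44

χ = 2 − 2·4 = -6, and every face is a hexagon so 6F = 2E.
E = 6·25/2 = 75. Then V = -6 + E − F = -6 + 75 − 25 = 44.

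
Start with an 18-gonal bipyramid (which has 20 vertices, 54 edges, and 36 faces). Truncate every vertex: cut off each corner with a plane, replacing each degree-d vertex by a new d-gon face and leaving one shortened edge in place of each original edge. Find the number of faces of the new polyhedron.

Truncation replaces each original edge-end by a new vertex, so V′ = 2E = 108.
Each original edge survives, and each old vertex of degree d contributes d new edges; summing degrees gives Σd = 2E, so E′ = E + 2E = 3E = 162.
Each original face survives and each original vertex becomes one new face: F′ = F + V = 56.

56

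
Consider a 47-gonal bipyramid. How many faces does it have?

A bipyramid over an n-gon has 2n triangular faces and n + 2 vertices: V = 47 + 2 = 49, E = 3·47 = 141, F = 2·47 = 94.

94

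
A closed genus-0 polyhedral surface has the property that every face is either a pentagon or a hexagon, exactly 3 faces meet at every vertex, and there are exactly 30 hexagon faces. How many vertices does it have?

80

Let x be the number of pentagons; then F = 30 + x.
Edge–face incidences: 2E = 6·30 + 5·x = 180 + 5x.
Every vertex has degree 3, so 3V = 2E.
Euler: V − E + F = 2 ⇒ (2E)/3 − E + (30 + x) = 2.
Multiply by 6: 2·(2E) − 3·(2E) + 6·(30 + x) = 12, i.e. 180 + 6x − (180 + 5x) = 12.
Collecting terms: x = 12.
Then 2E = 180 + 5·12 = 240, so E = 120, V = 2E/3 = 80, F = 30 + 12 = 42.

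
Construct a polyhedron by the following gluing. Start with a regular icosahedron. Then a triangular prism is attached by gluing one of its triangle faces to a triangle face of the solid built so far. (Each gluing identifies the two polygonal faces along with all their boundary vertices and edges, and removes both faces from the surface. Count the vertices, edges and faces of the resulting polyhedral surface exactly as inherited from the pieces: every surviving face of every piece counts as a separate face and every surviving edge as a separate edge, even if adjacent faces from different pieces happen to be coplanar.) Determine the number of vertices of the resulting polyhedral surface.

A regular icosahedron: V=12, E=30, F=20.
Attach a triangular prism (V=6, E=9, F=5) along a 3-gon: merge 3 vertices and 3 edges, delete both glued faces → V=15, E=36, F=23.
Check: V − E + F = 15 − 36 + 23 = 2.

15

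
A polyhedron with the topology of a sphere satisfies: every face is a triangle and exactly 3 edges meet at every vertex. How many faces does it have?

4

Each face has 3 edges and each edge borders two faces, so 2E = 3F.
Each vertex has degree 3, so 3V = 2E and hence V = 3F/3.
Euler: V − E + F = 2 ⇒ (3F/3) − (3F/2) + F = 2.
Multiply by 6: (6 − 9 + 6)F = 12, i.e. 3F = 12.
So F = 4, E = 3·4/2 = 6, V = 3·4/3 = 4.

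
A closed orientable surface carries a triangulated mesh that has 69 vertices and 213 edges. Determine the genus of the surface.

2

Every face is a triangle and each edge borders two faces, so 3F = 2·213, giving F = 142.
χ = V − E + F = 69 − 213 + 142 = -2.
For a closed orientable surface χ = 2 − 2g, so g = (2 − (-2))/2 = 2.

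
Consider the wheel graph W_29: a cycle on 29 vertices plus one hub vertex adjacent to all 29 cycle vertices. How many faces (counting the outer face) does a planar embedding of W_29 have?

30

W_29 has V = 29 + 1 = 30 vertices and E = 2·29 = 58 edges.
By Euler's formula F = 2 − V + E = 2 − 30 + 58 = 30.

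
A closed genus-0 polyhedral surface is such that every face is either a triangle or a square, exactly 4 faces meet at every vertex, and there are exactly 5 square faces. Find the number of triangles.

8

Let x be the number of triangles; then F = 5 + x.
Edge–face incidences: 2E = 4·5 + 3·x = 20 + 3x.
Every vertex has degree 4, so 4V = 2E.
Euler: V − E + F = 2 ⇒ (2E)/4 − E + (5 + x) = 2.
Multiply by 8: 2·(2E) − 4·(2E) + 8·(5 + x) = 16, i.e. 40 + 8x − 2·(20 + 3x) = 16.
Collecting terms: 2x = 16, so x = 8.
Then 2E = 20 + 3·8 = 44, so E = 22, V = 2E/4 = 11, F = 5 + 8 = 13.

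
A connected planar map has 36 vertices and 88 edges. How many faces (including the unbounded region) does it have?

Euler's formula for a connected plane graph: V − E + F = 2, so F = 2 − 36 + 88 = 54.

54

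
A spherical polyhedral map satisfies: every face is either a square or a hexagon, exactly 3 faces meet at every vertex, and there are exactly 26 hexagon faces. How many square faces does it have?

Let x be the number of squares; then F = 26 + x.
Edge–face incidences: 2E = 6·26 + 4·x = 156 + 4x.
Every vertex has degree 3, so 3V = 2E.
Euler: V − E + F = 2 ⇒ (2E)/3 − E + (26 + x) = 2.
Multiply by 6: 2·(2E) − 3·(2E) + 6·(26 + x) = 12, i.e. 156 + 6x − (156 + 4x) = 12.
Collecting terms: 2x = 12, so x = 6.
Then 2E = 156 + 4·6 = 180, so E = 90, V = 2E/3 = 60, F = 26 + 6 = 32.

6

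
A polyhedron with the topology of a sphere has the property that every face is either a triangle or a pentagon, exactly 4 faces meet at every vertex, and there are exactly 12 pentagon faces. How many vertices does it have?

Let x be the number of triangles; then F = 12 + x.
Edge–face incidences: 2E = 5·12 + 3·x = 60 + 3x.
Every vertex has degree 4, so 4V = 2E.
Euler: V − E + F = 2 ⇒ (2E)/4 − E + (12 + x) = 2.
Multiply by 8: 2·(2E) − 4·(2E) + 8·(12 + x) = 16, i.e. 96 + 8x − 2·(60 + 3x) = 16.
Collecting terms: 2x − 24 = 16, so 2x = 40, so x = 20.
Then 2E = 60 + 3·20 = 120, so E = 60, V = 2E/4 = 30, F = 12 + 20 = 32.

30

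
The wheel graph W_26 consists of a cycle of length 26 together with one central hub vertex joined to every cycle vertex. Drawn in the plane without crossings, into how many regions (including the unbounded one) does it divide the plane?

27

W_26 has V = 26 + 1 = 27 vertices and E = 2·26 = 52 edges.
By Euler's formula F = 2 − V + E = 2 − 27 + 52 = 27.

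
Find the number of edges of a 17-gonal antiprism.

An antiprism on an n-gon has two n-gon caps and 2n triangles: V = 2·17 = 34, E = 4·17 = 68, F = 2·17 + 2 = 36.

68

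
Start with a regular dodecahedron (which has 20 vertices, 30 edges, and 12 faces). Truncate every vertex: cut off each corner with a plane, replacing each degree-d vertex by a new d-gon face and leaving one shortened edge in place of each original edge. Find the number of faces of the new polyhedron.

32

Truncation replaces each original edge-end by a new vertex, so V′ = 2E = 60.
Each original edge survives, and each old vertex of degree d contributes d new edges; summing degrees gives Σd = 2E, so E′ = E + 2E = 3E = 90.
Each original face survives and each original vertex becomes one new face: F′ = F + V = 32.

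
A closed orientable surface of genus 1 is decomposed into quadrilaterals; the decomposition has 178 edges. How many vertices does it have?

89

χ = 2 − 2·1 = 0, and every face is a square so 4F = 2E.
F = 2E/4 = 89. Then V = 0 + E − F = 0 + 178 − 89 = 89.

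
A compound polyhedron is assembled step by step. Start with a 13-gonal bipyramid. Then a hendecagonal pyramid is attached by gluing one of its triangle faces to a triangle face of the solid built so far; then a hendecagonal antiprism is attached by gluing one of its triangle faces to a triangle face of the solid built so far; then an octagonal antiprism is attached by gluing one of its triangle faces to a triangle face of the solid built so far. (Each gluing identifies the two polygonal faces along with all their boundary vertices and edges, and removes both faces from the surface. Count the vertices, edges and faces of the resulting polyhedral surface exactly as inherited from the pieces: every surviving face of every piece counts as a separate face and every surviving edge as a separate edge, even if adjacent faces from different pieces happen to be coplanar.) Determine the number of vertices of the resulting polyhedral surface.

56

A 13-gonal bipyramid: V=15, E=39, F=26.
Attach a hendecagonal pyramid (V=12, E=22, F=12) along a 3-gon: merge 3 vertices and 3 edges, delete both glued faces → V=24, E=58, F=36.
Attach a hendecagonal antiprism (V=22, E=44, F=24) along a 3-gon: merge 3 vertices and 3 edges, delete both glued faces → V=43, E=99, F=58.
Attach an octagonal antiprism (V=16, E=32, F=18) along a 3-gon: merge 3 vertices and 3 edges, delete both glued faces → V=56, E=128, F=74.
Check: V − E + F = 56 − 128 + 74 = 2.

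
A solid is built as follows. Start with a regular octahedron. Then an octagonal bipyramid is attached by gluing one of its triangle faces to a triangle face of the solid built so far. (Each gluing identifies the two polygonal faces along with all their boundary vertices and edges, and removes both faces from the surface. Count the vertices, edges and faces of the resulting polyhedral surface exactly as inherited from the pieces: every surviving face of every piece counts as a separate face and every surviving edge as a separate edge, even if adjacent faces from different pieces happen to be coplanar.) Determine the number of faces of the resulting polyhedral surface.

22

A regular octahedron: V=6, E=12, F=8.
Attach an octagonal bipyramid (V=10, E=24, F=16) along a 3-gon: merge 3 vertices and 3 edges, delete both glued faces → V=13, E=33, F=22.
Check: V − E + F = 13 − 33 + 22 = 2.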